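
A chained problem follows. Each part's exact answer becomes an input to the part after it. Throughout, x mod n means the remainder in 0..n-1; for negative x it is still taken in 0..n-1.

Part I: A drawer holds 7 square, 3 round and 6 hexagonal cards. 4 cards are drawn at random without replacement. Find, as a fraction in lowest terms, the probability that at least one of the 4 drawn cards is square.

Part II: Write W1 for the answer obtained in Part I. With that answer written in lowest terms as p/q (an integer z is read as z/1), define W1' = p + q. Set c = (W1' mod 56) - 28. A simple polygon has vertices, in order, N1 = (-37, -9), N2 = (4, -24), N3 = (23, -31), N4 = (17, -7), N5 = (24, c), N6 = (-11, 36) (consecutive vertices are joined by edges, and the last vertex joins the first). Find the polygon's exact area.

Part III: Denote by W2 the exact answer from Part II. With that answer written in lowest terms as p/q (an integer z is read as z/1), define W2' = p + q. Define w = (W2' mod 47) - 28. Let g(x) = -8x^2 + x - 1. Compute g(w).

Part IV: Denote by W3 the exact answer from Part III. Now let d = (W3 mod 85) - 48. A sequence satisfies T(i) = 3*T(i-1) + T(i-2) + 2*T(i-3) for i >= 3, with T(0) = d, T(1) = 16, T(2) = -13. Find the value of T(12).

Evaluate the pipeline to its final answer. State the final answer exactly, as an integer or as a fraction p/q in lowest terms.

Part I: total draws C(16,4) = 1820; complement C(9,4) = 126; favorable 1820 - 126 = 1694; P = 121/130; answer 121/130
Part II: W1 = 121/130; threaded value p + q = 251; c = -1; cross terms: (-37*-24 - 4*-9)=924, (4*-31 - 23*-24)=428, (23*-7 - 17*-31)=366, (17*-1 - 24*-7)=151, (24*36 - -11*-1)=853, (-11*-9 - -37*36)=1431; twice the area = |4153| = 4153; area = 4153/2; answer 4153/2
Part III: W2 = 4153/2; threaded value p + q = 4155; w = -9; -8*(-9)^2 + 1*(-9)^1 - 1 = (-648) + (-9) + (-1) = -658; answer -658
Part IV: W3 = -658; d = -26; T(3) = 3*(-13) + 1*(16) + 2*(-26) = -75; iterating: T(3)=-75, T(4)=-206, T(5)=-719, T(6)=-2513, T(7)=-8670, T(8)=-29961, T(9)=-103579, T(10)=-358038, T(11)=-1237615, T(12)=-4278041; answer -4278041

-4278041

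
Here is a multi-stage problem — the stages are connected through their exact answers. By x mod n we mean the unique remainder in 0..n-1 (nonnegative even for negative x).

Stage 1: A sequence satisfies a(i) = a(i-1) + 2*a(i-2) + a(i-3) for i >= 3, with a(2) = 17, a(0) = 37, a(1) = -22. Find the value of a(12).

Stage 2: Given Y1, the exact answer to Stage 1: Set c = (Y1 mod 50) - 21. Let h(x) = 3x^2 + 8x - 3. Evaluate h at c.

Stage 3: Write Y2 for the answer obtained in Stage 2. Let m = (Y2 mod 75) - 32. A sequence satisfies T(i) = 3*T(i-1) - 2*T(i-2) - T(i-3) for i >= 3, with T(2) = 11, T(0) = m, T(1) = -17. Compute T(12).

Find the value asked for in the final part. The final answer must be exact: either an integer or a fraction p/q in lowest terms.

Stage 1: a(3) = 1*(17) + 2*(-22) + 1*(37) = 10; iterating: a(3)=10, a(4)=22, a(5)=59, a(6)=113, a(7)=253, a(8)=538, a(9)=1157, a(10)=2486, a(11)=5338, a(12)=11467; answer 11467
Stage 2: Y1 = 11467; c = -4; 3*(-4)^2 + 8*(-4)^1 - 3 = (48) + (-32) + (-3) = 13; answer 13
Stage 3: Y2 = 13; m = -19; T(3) = 3*(11) - 2*(-17) - 1*(-19) = 86; iterating: T(3)=86, T(4)=253, T(5)=576, T(6)=1136, T(7)=2003, T(8)=3161, T(9)=4341, T(10)=4698, T(11)=2251, T(12)=-6984; answer -6984

-6984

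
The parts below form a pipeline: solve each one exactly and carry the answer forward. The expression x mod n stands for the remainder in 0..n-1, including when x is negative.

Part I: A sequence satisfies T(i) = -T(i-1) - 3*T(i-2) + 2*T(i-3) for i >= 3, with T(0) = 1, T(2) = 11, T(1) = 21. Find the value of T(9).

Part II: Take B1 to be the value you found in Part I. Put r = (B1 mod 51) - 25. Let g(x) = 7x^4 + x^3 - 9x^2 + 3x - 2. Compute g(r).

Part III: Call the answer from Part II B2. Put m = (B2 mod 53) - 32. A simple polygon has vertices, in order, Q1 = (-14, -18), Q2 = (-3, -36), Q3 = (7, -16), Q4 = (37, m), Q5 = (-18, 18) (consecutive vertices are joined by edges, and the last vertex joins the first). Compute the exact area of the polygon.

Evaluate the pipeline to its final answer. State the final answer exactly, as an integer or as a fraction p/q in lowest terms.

Part I: T(3) = -1*(11) - 3*(21) + 2*(1) = -72; iterating: T(3)=-72, T(4)=81, T(5)=157, T(6)=-544, T(7)=235, T(8)=1711, T(9)=-3504; answer -3504
Part II: B1 = -3504; r = -10; 7*(-10)^4 + 1*(-10)^3 - 9*(-10)^2 + 3*(-10)^1 - 2 = (70000) + (-1000) + (-900) + (-30) + (-2) = 68068; answer 68068
Part III: B2 = 68068; m = -16; cross terms: (-14*-36 - -3*-18)=450, (-3*-16 - 7*-36)=300, (7*-16 - 37*-16)=480, (37*18 - -18*-16)=378, (-18*-18 - -14*18)=576; twice the area = |2184| = 2184; area = 1092; answer 1092

1092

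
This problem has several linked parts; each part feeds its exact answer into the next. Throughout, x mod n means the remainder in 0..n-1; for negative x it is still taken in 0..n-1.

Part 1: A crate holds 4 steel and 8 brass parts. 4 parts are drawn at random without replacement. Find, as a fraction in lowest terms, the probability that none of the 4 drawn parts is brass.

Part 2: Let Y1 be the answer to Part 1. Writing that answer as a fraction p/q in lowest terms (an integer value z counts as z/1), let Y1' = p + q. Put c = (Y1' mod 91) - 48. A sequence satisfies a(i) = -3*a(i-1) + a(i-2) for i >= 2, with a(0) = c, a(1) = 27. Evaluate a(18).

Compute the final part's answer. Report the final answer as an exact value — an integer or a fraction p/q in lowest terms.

-17661780763

Part 1: total draws C(12,4) = 495; favorable C(4,4) = 1; P = 1/495; answer 1/495
Part 2: Y1 = 1/495; threaded value p + q = 496; c = -7; a(2) = -3*(27) + 1*(-7) = -88; iterating: a(2)=-88, a(3)=291, a(4)=-961, a(5)=3174, a(6)=-10483, a(7)=34623, a(8)=-114352, a(9)=377679, a(10)=-1247389, a(11)=4119846, a(12)=-13606927, a(13)=44940627, a(14)=-148428808, a(15)=490227051, a(16)=-1619109961, a(17)=5347556934, a(18)=-17661780763; answer -17661780763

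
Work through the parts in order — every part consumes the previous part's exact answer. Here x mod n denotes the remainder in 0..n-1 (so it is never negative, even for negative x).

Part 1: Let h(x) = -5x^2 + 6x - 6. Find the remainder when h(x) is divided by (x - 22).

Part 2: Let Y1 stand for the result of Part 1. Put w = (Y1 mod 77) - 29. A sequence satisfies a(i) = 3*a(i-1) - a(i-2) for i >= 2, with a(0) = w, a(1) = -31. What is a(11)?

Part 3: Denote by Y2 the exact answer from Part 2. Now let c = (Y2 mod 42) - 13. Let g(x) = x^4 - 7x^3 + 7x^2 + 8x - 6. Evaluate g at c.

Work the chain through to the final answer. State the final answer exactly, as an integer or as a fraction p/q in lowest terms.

2091

Part 1: remainder = value at the root: -5*(22)^2 + 6*(22)^1 - 6 = (-2420) + (132) + (-6) = -2294; answer -2294
Part 2: Y1 = -2294; w = -13; a(2) = 3*(-31) - 1*(-13) = -80; iterating: a(2)=-80, a(3)=-209, a(4)=-547, a(5)=-1432, a(6)=-3749, a(7)=-9815, a(8)=-25696, a(9)=-67273, a(10)=-176123, a(11)=-461096; answer -461096
Part 3: Y2 = -461096; c = 9; 1*(9)^4 - 7*(9)^3 + 7*(9)^2 + 8*(9)^1 - 6 = (6561) + (-5103) + (567) + (72) + (-6) = 2091; answer 2091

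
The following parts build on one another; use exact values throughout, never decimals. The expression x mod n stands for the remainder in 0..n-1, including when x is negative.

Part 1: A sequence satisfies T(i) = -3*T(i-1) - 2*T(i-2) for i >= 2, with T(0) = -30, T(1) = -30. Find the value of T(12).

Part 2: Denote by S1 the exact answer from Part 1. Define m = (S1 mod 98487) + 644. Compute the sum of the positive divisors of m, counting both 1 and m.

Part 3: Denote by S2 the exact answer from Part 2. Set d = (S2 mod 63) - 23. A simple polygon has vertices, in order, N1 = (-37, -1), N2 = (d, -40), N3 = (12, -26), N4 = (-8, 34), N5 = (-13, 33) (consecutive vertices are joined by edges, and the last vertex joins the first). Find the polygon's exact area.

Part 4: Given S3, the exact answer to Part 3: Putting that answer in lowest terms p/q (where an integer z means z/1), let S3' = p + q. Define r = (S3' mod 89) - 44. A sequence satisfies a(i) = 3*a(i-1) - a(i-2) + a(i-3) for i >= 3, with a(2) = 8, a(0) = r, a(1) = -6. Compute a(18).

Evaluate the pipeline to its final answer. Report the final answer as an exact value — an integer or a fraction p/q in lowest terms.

62705048

Part 1: T(2) = -3*(-30) - 2*(-30) = 150; iterating: T(2)=150, T(3)=-390, T(4)=870, T(5)=-1830, T(6)=3750, T(7)=-7590, T(8)=15270, T(9)=-30630, T(10)=61350, T(11)=-122790, T(12)=245670; answer 245670
Part 2: S1 = 245670; m = 49340; 49340 = 2^2 * 5 * 2467; sigma = (1 + 2 + 4) * (1 + 5) * (1 + 2467) = 7 * 6 * 2468 = 103656; answer 103656
Part 3: S2 = 103656; d = -2; cross terms: (-37*-40 - -2*-1)=1478, (-2*-26 - 12*-40)=532, (12*34 - -8*-26)=200, (-8*33 - -13*34)=178, (-13*-1 - -37*33)=1234; twice the area = |3622| = 3622; area = 1811; answer 1811
Part 4: S3 = 1811; threaded value p + q = 1812; r = -12; a(3) = 3*(8) - 1*(-6) + 1*(-12) = 18; iterating: a(3)=18, a(4)=40, a(5)=110, a(6)=308, a(7)=854, a(8)=2364, a(9)=6546, a(10)=18128, a(11)=50202, a(12)=139024, a(13)=384998, a(14)=1066172, a(15)=2952542, a(16)=8176452, a(17)=22642986, a(18)=62705048; answer 62705048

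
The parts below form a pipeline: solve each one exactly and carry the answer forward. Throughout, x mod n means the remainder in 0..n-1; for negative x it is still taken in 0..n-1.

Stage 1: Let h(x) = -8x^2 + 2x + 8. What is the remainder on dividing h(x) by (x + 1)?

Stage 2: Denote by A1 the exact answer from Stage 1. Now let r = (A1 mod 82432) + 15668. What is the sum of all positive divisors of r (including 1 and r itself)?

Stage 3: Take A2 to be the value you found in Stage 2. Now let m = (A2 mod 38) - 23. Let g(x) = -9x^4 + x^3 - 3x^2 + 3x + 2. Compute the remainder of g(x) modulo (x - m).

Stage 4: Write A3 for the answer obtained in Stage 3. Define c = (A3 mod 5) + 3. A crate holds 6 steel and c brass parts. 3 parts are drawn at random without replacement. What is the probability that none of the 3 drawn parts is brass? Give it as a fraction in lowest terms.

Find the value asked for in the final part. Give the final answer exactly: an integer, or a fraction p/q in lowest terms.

Stage 1: remainder = value at the root: -8*(-1)^2 + 2*(-1)^1 + 8 = (-8) + (-2) + (8) = -2; answer -2
Stage 2: A1 = -2; r = 98098; 98098 = 2 * 7^3 * 11 * 13; sigma = (1 + 2) * (1 + 7 + 49 + 343) * (1 + 11) * (1 + 13) = 3 * 400 * 12 * 14 = 201600; answer 201600
Stage 3: A2 = 201600; m = -13; remainder = value at the root: -9*(-13)^4 + 1*(-13)^3 - 3*(-13)^2 + 3*(-13)^1 + 2 = (-257049) + (-2197) + (-507) + (-39) + (2) = -259790; answer -259790
Stage 4: A3 = -259790; c = 3; total draws C(9,3) = 84; favorable C(6,3) = 20; P = 5/21; answer 5/21

5/21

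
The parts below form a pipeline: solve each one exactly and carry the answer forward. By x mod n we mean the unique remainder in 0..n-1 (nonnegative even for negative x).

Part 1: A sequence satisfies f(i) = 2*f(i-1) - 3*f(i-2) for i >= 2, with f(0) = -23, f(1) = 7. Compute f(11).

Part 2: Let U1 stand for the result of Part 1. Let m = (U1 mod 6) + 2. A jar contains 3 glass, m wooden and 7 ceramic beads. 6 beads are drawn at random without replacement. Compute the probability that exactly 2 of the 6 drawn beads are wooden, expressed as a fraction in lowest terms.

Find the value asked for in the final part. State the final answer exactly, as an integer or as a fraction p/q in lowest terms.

105/286

Part 1: f(2) = 2*(7) - 3*(-23) = 83; iterating: f(2)=83, f(3)=145, f(4)=41, f(5)=-353, f(6)=-829, f(7)=-599, f(8)=1289, f(9)=4375, f(10)=4883, f(11)=-3359; answer -3359
Part 2: U1 = -3359; m = 3; total draws C(13,6) = 1716; favorable C(3,2)*C(10,4) = 630; P = 105/286; answer 105/286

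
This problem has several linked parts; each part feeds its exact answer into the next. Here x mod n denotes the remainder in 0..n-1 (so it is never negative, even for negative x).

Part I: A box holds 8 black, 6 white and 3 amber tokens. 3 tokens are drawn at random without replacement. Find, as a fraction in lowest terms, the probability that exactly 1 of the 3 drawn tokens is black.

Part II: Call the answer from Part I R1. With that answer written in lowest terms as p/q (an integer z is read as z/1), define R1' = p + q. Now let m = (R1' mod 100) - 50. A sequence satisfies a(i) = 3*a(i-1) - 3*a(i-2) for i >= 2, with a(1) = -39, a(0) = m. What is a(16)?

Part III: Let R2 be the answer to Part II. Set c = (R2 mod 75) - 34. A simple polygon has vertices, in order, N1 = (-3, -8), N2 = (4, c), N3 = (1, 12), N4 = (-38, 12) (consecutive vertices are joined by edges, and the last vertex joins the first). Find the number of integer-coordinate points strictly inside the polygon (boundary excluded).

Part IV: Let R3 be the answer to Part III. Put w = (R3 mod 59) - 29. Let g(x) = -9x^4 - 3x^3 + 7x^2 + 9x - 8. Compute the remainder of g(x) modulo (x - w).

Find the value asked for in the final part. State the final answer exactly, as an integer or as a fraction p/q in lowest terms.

Part I: total draws C(17,3) = 680; favorable C(8,1)*C(9,2) = 288; P = 36/85; answer 36/85
Part II: R1 = 36/85; threaded value p + q = 121; m = -29; a(2) = 3*(-39) - 3*(-29) = -30; iterating: a(2)=-30, a(3)=27, a(4)=171, a(5)=432, a(6)=783, a(7)=1053, a(8)=810, a(9)=-729, a(10)=-4617, a(11)=-11664, a(12)=-21141, a(13)=-28431, a(14)=-21870, a(15)=19683, a(16)=124659; answer 124659
Part III: R2 = 124659; c = -25; cross terms: (-3*-25 - 4*-8)=107, (4*12 - 1*-25)=73, (1*12 - -38*12)=468, (-38*-8 - -3*12)=340; twice the area = |988| = 988; area = 494; boundary points = 1 + 1 + 39 + 5 = 46; strictly interior points = area - boundary/2 + 1 = 472; answer 472
Part IV: R3 = 472; w = -29; remainder = value at the root: -9*(-29)^4 - 3*(-29)^3 + 7*(-29)^2 + 9*(-29)^1 - 8 = (-6365529) + (73167) + (5887) + (-261) + (-8) = -6286744; answer -6286744

-6286744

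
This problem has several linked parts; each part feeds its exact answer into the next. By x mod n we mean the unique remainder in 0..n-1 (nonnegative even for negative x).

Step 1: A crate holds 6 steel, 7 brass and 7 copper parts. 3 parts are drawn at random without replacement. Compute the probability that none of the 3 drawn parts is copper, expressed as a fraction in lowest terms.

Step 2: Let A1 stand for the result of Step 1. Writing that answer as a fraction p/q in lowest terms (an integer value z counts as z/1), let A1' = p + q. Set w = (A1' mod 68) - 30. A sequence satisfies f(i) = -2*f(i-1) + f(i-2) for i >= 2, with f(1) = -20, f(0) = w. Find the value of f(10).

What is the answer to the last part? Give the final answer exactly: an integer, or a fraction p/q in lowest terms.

Step 1: total draws C(20,3) = 1140; favorable C(13,3) = 286; P = 143/570; answer 143/570
Step 2: A1 = 143/570; threaded value p + q = 713; w = 3; f(2) = -2*(-20) + 1*(3) = 43; iterating: f(2)=43, f(3)=-106, f(4)=255, f(5)=-616, f(6)=1487, f(7)=-3590, f(8)=8667, f(9)=-20924, f(10)=50515; answer 50515

50515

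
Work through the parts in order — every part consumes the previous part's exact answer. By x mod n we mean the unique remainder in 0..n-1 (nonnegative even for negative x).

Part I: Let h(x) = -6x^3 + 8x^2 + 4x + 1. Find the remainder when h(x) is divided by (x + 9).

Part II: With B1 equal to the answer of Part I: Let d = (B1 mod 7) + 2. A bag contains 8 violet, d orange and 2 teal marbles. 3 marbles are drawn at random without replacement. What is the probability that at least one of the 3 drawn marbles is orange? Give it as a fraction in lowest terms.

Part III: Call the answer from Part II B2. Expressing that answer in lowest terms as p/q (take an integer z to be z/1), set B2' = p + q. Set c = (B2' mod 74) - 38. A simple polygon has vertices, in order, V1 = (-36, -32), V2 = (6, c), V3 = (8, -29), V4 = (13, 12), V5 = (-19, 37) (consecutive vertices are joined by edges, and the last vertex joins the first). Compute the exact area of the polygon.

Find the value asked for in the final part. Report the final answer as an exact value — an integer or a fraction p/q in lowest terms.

2186

Part I: remainder = value at the root: -6*(-9)^3 + 8*(-9)^2 + 4*(-9)^1 + 1 = (4374) + (648) + (-36) + (1) = 4987; answer 4987
Part II: B1 = 4987; d = 5; total draws C(15,3) = 455; complement C(10,3) = 120; favorable 455 - 120 = 335; P = 67/91; answer 67/91
Part III: B2 = 67/91; threaded value p + q = 158; c = -28; cross terms: (-36*-28 - 6*-32)=1200, (6*-29 - 8*-28)=50, (8*12 - 13*-29)=473, (13*37 - -19*12)=709, (-19*-32 - -36*37)=1940; twice the area = |4372| = 4372; area = 2186; answer 2186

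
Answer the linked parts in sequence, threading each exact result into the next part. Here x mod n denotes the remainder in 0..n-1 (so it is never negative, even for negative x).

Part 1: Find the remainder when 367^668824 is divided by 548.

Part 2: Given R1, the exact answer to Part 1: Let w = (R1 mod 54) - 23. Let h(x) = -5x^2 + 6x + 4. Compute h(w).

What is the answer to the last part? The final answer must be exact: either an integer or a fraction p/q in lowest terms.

Part 1: squarings mod 548: 367^1=367, 367^2=429, 367^4=461, 367^8=445, 367^16=197, 367^32=449, 367^64=485, 367^128=133, 367^256=153, 367^512=393, 367^1024=461, 367^2048=445, 367^4096=197, 367^8192=449, 367^16384=485, 367^32768=133, 367^65536=153, 367^131072=393, 367^262144=461, 367^524288=445; 367^668824 = 367^8 * 367^16 * 367^128 * 367^1024 * 367^4096 * 367^8192 * 367^131072 * 367^524288 = 73 (mod 548); answer 73
Part 2: R1 = 73; w = -4; -5*(-4)^2 + 6*(-4)^1 + 4 = (-80) + (-24) + (4) = -100; answer -100

-100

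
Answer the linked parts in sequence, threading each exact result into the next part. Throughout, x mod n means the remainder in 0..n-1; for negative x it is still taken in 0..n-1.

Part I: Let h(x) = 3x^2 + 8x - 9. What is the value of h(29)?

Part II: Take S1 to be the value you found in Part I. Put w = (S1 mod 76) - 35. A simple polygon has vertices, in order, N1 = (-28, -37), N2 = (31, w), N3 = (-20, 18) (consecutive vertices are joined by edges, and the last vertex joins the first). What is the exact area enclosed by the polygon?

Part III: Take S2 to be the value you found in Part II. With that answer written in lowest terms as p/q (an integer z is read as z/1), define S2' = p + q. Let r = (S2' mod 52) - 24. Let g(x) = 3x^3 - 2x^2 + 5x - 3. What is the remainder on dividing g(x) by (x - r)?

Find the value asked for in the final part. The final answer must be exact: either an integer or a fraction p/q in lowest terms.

Part I: 3*(29)^2 + 8*(29)^1 - 9 = (2523) + (232) + (-9) = 2746; answer 2746
Part II: S1 = 2746; w = -25; cross terms: (-28*-25 - 31*-37)=1847, (31*18 - -20*-25)=58, (-20*-37 - -28*18)=1244; twice the area = |3149| = 3149; area = 3149/2; answer 3149/2
Part III: S2 = 3149/2; threaded value p + q = 3151; r = 7; remainder = value at the root: 3*(7)^3 - 2*(7)^2 + 5*(7)^1 - 3 = (1029) + (-98) + (35) + (-3) = 963; answer 963

963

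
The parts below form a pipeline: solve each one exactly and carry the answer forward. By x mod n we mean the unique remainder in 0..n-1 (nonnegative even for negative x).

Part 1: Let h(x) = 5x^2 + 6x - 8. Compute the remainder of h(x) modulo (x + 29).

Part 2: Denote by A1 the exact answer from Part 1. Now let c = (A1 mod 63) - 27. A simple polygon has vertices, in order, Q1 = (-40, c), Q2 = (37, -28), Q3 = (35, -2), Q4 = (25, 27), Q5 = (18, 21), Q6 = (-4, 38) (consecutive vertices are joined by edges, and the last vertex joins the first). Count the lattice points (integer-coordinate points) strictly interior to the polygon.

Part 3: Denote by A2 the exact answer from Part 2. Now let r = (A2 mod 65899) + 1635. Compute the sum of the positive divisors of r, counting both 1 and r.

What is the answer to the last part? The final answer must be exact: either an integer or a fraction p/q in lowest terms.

6566

Part 1: remainder = value at the root: 5*(-29)^2 + 6*(-29)^1 - 8 = (4205) + (-174) + (-8) = 4023; answer 4023
Part 2: A1 = 4023; c = 27; cross terms: (-40*-28 - 37*27)=121, (37*-2 - 35*-28)=906, (35*27 - 25*-2)=995, (25*21 - 18*27)=39, (18*38 - -4*21)=768, (-4*27 - -40*38)=1412; twice the area = |4241| = 4241; area = 4241/2; boundary points = 11 + 2 + 1 + 1 + 1 + 1 = 17; strictly interior points = area - boundary/2 + 1 = 2113; answer 2113
Part 3: A2 = 2113; r = 3748; 3748 = 2^2 * 937; sigma = (1 + 2 + 4) * (1 + 937) = 7 * 938 = 6566; answer 6566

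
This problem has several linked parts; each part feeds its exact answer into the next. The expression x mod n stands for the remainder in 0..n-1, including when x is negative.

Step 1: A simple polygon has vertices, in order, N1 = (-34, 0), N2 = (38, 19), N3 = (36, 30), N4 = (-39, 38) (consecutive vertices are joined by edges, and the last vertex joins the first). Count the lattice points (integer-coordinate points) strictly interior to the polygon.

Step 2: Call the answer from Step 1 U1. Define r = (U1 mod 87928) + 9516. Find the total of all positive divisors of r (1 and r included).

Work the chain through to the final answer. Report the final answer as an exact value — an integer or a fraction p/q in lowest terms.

13608

Step 1: cross terms: (-34*19 - 38*0)=-646, (38*30 - 36*19)=456, (36*38 - -39*30)=2538, (-39*0 - -34*38)=1292; twice the area = |3640| = 3640; area = 1820; boundary points = 1 + 1 + 1 + 1 = 4; strictly interior points = area - boundary/2 + 1 = 1819; answer 1819
Step 2: U1 = 1819; r = 11335; 11335 = 5 * 2267; sigma = (1 + 5) * (1 + 2267) = 6 * 2268 = 13608; answer 13608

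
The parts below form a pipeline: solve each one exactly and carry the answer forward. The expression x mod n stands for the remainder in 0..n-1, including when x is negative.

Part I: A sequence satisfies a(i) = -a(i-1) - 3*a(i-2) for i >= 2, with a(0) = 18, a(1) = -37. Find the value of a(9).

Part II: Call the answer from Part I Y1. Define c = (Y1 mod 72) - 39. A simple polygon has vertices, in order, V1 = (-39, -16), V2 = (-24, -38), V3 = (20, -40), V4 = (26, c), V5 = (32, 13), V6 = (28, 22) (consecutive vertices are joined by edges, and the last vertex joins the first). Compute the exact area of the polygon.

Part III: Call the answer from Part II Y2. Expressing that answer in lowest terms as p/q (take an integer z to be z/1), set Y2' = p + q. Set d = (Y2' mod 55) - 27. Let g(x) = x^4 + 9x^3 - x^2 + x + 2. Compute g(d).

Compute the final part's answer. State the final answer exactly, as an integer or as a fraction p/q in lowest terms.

87582

Part I: a(2) = -1*(-37) - 3*(18) = -17; iterating: a(2)=-17, a(3)=128, a(4)=-77, a(5)=-307, a(6)=538, a(7)=383, a(8)=-1997, a(9)=848; answer 848
Part II: Y1 = 848; c = 17; cross terms: (-39*-38 - -24*-16)=1098, (-24*-40 - 20*-38)=1720, (20*17 - 26*-40)=1380, (26*13 - 32*17)=-206, (32*22 - 28*13)=340, (28*-16 - -39*22)=410; twice the area = |4742| = 4742; area = 2371; answer 2371
Part III: Y2 = 2371; threaded value p + q = 2372; d = -20; 1*(-20)^4 + 9*(-20)^3 - 1*(-20)^2 + 1*(-20)^1 + 2 = (160000) + (-72000) + (-400) + (-20) + (2) = 87582; answer 87582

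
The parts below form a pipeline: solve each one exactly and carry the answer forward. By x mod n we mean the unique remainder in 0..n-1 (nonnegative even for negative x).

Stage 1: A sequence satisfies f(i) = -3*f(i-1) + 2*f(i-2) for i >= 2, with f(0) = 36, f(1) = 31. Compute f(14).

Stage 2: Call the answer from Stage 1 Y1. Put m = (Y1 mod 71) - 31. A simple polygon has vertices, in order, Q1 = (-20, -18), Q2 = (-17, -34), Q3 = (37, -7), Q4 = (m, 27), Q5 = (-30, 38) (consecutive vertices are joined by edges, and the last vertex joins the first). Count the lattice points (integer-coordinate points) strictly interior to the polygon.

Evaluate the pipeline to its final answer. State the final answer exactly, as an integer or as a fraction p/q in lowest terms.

Stage 1: f(2) = -3*(31) + 2*(36) = -21; iterating: f(2)=-21, f(3)=125, f(4)=-417, f(5)=1501, f(6)=-5337, f(7)=19013, f(8)=-67713, f(9)=241165, f(10)=-858921, f(11)=3059093, f(12)=-10895121, f(13)=38803549, f(14)=-138200889; answer -138200889
Stage 2: Y1 = -138200889; m = 12; cross terms: (-20*-34 - -17*-18)=374, (-17*-7 - 37*-34)=1377, (37*27 - 12*-7)=1083, (12*38 - -30*27)=1266, (-30*-18 - -20*38)=1300; twice the area = |5400| = 5400; area = 2700; boundary points = 1 + 27 + 1 + 1 + 2 = 32; strictly interior points = area - boundary/2 + 1 = 2685; answer 2685

2685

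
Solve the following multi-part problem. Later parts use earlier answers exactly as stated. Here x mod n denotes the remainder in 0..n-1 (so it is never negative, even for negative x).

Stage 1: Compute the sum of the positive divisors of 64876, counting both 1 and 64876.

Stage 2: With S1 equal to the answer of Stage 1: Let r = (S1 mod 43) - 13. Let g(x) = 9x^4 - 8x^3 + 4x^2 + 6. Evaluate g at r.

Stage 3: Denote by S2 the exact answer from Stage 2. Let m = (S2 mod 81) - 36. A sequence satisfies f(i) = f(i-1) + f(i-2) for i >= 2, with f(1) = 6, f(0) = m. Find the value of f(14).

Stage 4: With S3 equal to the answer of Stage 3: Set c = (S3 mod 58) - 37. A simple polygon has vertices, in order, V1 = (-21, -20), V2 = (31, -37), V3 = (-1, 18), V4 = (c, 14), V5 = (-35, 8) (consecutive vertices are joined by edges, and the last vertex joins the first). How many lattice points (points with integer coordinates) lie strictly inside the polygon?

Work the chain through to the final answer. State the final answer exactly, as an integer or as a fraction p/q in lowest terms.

1643

Stage 1: 64876 = 2^2 * 7^2 * 331; sigma = (1 + 2 + 4) * (1 + 7 + 49) * (1 + 331) = 7 * 57 * 332 = 132468; answer 132468
Stage 2: S1 = 132468; r = 15; 9*(15)^4 - 8*(15)^3 + 4*(15)^2 + 6 = (455625) + (-27000) + (900) + (6) = 429531; answer 429531
Stage 3: S2 = 429531; m = 33; f(2) = 1*(6) + 1*(33) = 39; iterating: f(2)=39, f(3)=45, f(4)=84, f(5)=129, f(6)=213, f(7)=342, f(8)=555, f(9)=897, f(10)=1452, f(11)=2349, f(12)=3801, f(13)=6150, f(14)=9951; answer 9951
Stage 4: S3 = 9951; c = -4; cross terms: (-21*-37 - 31*-20)=1397, (31*18 - -1*-37)=521, (-1*14 - -4*18)=58, (-4*8 - -35*14)=458, (-35*-20 - -21*8)=868; twice the area = |3302| = 3302; area = 1651; boundary points = 1 + 1 + 1 + 1 + 14 = 18; strictly interior points = area - boundary/2 + 1 = 1643; answer 1643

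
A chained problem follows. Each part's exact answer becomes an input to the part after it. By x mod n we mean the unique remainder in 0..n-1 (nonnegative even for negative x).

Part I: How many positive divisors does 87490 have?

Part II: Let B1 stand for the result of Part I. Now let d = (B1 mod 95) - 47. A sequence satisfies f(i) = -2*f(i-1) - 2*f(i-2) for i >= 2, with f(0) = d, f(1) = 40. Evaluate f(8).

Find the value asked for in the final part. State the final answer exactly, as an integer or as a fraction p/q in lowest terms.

Part I: 87490 = 2 * 5 * 13 * 673; number of divisors = (1+1) * (1+1) * (1+1) * (1+1) = 16; answer 16
Part II: B1 = 16; d = -31; f(2) = -2*(40) - 2*(-31) = -18; iterating: f(2)=-18, f(3)=-44, f(4)=124, f(5)=-160, f(6)=72, f(7)=176, f(8)=-496; answer -496

-496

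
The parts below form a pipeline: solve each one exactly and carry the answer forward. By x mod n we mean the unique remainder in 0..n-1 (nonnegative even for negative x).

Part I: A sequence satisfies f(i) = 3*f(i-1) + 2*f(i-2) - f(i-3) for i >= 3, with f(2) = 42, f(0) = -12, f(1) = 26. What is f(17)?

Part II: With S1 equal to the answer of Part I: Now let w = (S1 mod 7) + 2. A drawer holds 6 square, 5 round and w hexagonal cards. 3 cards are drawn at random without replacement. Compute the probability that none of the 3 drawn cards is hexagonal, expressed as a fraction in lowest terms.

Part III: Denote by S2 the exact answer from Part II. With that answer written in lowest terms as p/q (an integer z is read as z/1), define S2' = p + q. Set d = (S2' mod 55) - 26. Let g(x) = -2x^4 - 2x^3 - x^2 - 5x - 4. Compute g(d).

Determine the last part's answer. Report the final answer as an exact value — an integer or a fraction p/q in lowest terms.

Part I: f(3) = 3*(42) + 2*(26) - 1*(-12) = 190; iterating: f(3)=190, f(4)=628, f(5)=2222, f(6)=7732, f(7)=27012, f(8)=94278, f(9)=329126, f(10)=1148922, f(11)=4010740, f(12)=14000938, f(13)=48875372, f(14)=170617252, f(15)=595601562, f(16)=2079163818, f(17)=7258077326; answer 7258077326
Part II: S1 = 7258077326; w = 5; total draws C(16,3) = 560; favorable C(11,3) = 165; P = 33/112; answer 33/112
Part III: S2 = 33/112; threaded value p + q = 145; d = 9; -2*(9)^4 - 2*(9)^3 - 1*(9)^2 - 5*(9)^1 - 4 = (-13122) + (-1458) + (-81) + (-45) + (-4) = -14710; answer -14710

-14710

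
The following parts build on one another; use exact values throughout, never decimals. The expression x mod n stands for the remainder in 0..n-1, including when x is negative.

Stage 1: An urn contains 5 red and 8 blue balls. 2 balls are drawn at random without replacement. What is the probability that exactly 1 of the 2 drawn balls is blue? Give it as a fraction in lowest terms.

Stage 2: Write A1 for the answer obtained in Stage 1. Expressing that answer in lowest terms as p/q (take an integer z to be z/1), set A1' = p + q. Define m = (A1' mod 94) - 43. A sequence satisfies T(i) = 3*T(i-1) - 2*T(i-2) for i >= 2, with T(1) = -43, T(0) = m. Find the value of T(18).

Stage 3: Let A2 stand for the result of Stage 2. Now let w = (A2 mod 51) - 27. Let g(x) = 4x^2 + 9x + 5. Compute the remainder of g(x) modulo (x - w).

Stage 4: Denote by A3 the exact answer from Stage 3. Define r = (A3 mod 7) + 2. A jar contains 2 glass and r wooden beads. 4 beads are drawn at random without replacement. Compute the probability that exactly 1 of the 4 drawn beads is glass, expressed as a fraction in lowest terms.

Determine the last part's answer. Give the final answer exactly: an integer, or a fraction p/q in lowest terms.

Stage 1: total draws C(13,2) = 78; favorable C(8,1)*C(5,1) = 40; P = 20/39; answer 20/39
Stage 2: A1 = 20/39; threaded value p + q = 59; m = 16; T(2) = 3*(-43) - 2*(16) = -161; iterating: T(2)=-161, T(3)=-397, T(4)=-869, T(5)=-1813, T(6)=-3701, T(7)=-7477, T(8)=-15029, T(9)=-30133, T(10)=-60341, T(11)=-120757, T(12)=-241589, T(13)=-483253, T(14)=-966581, T(15)=-1933237, T(16)=-3866549, T(17)=-7733173, T(18)=-15466421; answer -15466421
Stage 3: A2 = -15466421; w = 16; remainder = value at the root: 4*(16)^2 + 9*(16)^1 + 5 = (1024) + (144) + (5) = 1173; answer 1173
Stage 4: A3 = 1173; r = 6; total draws C(8,4) = 70; favorable C(2,1)*C(6,3) = 40; P = 4/7; answer 4/7

4/7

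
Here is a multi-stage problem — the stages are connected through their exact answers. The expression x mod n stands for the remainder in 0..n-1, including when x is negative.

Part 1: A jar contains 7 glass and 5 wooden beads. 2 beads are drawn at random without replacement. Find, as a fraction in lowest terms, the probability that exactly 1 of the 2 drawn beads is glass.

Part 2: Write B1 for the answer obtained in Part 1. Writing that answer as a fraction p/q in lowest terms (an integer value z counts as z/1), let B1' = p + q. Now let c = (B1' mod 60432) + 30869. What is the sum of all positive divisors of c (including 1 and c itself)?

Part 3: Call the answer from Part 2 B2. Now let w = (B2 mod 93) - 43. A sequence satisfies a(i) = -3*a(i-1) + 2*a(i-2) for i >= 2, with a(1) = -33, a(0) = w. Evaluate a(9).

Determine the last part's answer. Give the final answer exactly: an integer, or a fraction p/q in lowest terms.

Part 1: total draws C(12,2) = 66; favorable C(7,1)*C(5,1) = 35; P = 35/66; answer 35/66
Part 2: B1 = 35/66; threaded value p + q = 101; c = 30970; 30970 = 2 * 5 * 19 * 163; sigma = (1 + 2) * (1 + 5) * (1 + 19) * (1 + 163) = 3 * 6 * 20 * 164 = 59040; answer 59040
Part 3: B2 = 59040; w = 35; a(2) = -3*(-33) + 2*(35) = 169; iterating: a(2)=169, a(3)=-573, a(4)=2057, a(5)=-7317, a(6)=26065, a(7)=-92829, a(8)=330617, a(9)=-1177509; answer -1177509

-1177509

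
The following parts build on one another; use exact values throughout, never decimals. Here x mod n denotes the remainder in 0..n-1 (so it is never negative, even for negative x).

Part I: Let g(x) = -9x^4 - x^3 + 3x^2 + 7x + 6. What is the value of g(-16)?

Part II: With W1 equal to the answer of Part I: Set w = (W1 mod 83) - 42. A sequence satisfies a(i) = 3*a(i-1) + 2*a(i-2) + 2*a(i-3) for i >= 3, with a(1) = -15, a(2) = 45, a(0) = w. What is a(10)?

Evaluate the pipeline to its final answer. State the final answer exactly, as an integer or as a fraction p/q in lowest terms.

347793

Part I: -9*(-16)^4 - 1*(-16)^3 + 3*(-16)^2 + 7*(-16)^1 + 6 = (-589824) + (4096) + (768) + (-112) + (6) = -585066; answer -585066
Part II: W1 = -585066; w = -41; a(3) = 3*(45) + 2*(-15) + 2*(-41) = 23; iterating: a(3)=23, a(4)=129, a(5)=523, a(6)=1873, a(7)=6923, a(8)=25561, a(9)=94275, a(10)=347793; answer 347793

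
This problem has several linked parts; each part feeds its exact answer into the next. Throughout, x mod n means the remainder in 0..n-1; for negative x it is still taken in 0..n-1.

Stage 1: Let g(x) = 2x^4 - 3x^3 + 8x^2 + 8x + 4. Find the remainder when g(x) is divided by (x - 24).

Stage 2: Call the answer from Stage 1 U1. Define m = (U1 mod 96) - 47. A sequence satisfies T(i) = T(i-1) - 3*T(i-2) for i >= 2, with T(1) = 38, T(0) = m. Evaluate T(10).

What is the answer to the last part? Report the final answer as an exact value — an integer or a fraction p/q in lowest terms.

-8368

Stage 1: remainder = value at the root: 2*(24)^4 - 3*(24)^3 + 8*(24)^2 + 8*(24)^1 + 4 = (663552) + (-41472) + (4608) + (192) + (4) = 626884; answer 626884
Stage 2: U1 = 626884; m = -43; T(2) = 1*(38) - 3*(-43) = 167; iterating: T(2)=167, T(3)=53, T(4)=-448, T(5)=-607, T(6)=737, T(7)=2558, T(8)=347, T(9)=-7327, T(10)=-8368; answer -8368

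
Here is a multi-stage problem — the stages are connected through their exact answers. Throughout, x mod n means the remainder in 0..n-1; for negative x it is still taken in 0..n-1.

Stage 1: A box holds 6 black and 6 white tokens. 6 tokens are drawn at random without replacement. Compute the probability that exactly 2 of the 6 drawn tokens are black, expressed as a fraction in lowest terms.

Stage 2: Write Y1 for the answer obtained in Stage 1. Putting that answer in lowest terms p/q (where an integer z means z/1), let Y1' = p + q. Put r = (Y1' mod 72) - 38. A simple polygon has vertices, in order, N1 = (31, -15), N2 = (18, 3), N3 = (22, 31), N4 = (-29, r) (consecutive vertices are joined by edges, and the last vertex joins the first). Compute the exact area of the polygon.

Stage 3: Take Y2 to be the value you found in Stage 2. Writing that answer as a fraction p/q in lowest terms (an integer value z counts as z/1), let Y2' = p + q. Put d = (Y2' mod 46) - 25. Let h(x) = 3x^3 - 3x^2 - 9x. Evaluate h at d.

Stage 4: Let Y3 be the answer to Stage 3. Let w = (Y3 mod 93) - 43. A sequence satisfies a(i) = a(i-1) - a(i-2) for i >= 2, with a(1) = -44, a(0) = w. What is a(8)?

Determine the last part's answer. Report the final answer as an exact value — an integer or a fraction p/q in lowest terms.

Stage 1: total draws C(12,6) = 924; favorable C(6,2)*C(6,4) = 225; P = 75/308; answer 75/308
Stage 2: Y1 = 75/308; threaded value p + q = 383; r = -15; cross terms: (31*3 - 18*-15)=363, (18*31 - 22*3)=492, (22*-15 - -29*31)=569, (-29*-15 - 31*-15)=900; twice the area = |2324| = 2324; area = 1162; answer 1162
Stage 3: Y2 = 1162; threaded value p + q = 1163; d = -12; 3*(-12)^3 - 3*(-12)^2 - 9*(-12)^1 = (-5184) + (-432) + (108) = -5508; answer -5508
Stage 4: Y3 = -5508; w = 29; a(2) = 1*(-44) - 1*(29) = -73; iterating: a(2)=-73, a(3)=-29, a(4)=44, a(5)=73, a(6)=29, a(7)=-44, a(8)=-73; answer -73

-73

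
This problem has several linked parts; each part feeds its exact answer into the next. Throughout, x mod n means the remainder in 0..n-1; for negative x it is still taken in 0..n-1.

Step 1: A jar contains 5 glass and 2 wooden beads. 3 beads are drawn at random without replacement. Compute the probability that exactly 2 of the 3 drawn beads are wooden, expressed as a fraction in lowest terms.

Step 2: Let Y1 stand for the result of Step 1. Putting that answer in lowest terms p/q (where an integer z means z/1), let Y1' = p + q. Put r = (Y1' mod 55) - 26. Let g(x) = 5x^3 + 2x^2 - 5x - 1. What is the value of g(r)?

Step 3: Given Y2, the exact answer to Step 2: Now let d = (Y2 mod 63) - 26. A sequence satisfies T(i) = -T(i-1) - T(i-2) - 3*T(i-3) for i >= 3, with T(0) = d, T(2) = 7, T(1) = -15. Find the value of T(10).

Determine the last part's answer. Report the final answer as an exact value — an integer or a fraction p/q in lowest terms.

Step 1: total draws C(7,3) = 35; favorable C(2,2)*C(5,1) = 5; P = 1/7; answer 1/7
Step 2: Y1 = 1/7; threaded value p + q = 8; r = -18; 5*(-18)^3 + 2*(-18)^2 - 5*(-18)^1 - 1 = (-29160) + (648) + (90) + (-1) = -28423; answer -28423
Step 3: Y2 = -28423; d = 27; T(3) = -1*(7) - 1*(-15) - 3*(27) = -73; iterating: T(3)=-73, T(4)=111, T(5)=-59, T(6)=167, T(7)=-441, T(8)=451, T(9)=-511, T(10)=1383; answer 1383

1383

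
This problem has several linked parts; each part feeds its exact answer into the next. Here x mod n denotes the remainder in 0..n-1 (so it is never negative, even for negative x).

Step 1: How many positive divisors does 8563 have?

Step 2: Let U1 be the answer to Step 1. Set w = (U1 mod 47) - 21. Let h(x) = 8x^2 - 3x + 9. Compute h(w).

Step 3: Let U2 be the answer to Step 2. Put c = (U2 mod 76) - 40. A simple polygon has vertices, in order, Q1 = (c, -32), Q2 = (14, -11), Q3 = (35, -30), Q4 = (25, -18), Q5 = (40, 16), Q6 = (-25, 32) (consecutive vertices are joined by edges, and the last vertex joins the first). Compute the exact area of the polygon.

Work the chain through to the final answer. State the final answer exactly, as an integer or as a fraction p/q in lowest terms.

Step 1: 8563 is prime, so its only divisors are 1 and 8563; count = 2; answer 2
Step 2: U1 = 2; w = -19; 8*(-19)^2 - 3*(-19)^1 + 9 = (2888) + (57) + (9) = 2954; answer 2954
Step 3: U2 = 2954; c = 26; cross terms: (26*-11 - 14*-32)=162, (14*-30 - 35*-11)=-35, (35*-18 - 25*-30)=120, (25*16 - 40*-18)=1120, (40*32 - -25*16)=1680, (-25*-32 - 26*32)=-32; twice the area = |3015| = 3015; area = 3015/2; answer 3015/2

3015/2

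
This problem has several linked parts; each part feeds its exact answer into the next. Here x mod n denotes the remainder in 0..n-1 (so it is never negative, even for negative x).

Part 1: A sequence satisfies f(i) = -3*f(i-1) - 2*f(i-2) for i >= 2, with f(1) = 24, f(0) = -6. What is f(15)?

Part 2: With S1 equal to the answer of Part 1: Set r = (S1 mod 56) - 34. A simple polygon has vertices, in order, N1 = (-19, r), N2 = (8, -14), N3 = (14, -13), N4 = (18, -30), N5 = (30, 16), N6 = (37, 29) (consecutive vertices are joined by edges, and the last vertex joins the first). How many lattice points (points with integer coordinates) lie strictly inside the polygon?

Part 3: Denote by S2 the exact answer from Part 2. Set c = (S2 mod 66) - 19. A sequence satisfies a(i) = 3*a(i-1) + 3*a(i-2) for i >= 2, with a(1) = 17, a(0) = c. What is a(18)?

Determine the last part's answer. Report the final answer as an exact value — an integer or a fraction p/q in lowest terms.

Part 1: f(2) = -3*(24) - 2*(-6) = -60; iterating: f(2)=-60, f(3)=132, f(4)=-276, f(5)=564, f(6)=-1140, f(7)=2292, f(8)=-4596, f(9)=9204, f(10)=-18420, f(11)=36852, f(12)=-73716, f(13)=147444, f(14)=-294900, f(15)=589812; answer 589812
Part 2: S1 = 589812; r = -14; cross terms: (-19*-14 - 8*-14)=378, (8*-13 - 14*-14)=92, (14*-30 - 18*-13)=-186, (18*16 - 30*-30)=1188, (30*29 - 37*16)=278, (37*-14 - -19*29)=33; twice the area = |1783| = 1783; area = 1783/2; boundary points = 27 + 1 + 1 + 2 + 1 + 1 = 33; strictly interior points = area - boundary/2 + 1 = 876; answer 876
Part 3: S2 = 876; c = -1; a(2) = 3*(17) + 3*(-1) = 48; iterating: a(2)=48, a(3)=195, a(4)=729, a(5)=2772, a(6)=10503, a(7)=39825, a(8)=150984, a(9)=572427, a(10)=2170233, a(11)=8227980, a(12)=31194639, a(13)=118267857, a(14)=448387488, a(15)=1699966035, a(16)=6445060569, a(17)=24435079812, a(18)=92640421143; answer 92640421143

92640421143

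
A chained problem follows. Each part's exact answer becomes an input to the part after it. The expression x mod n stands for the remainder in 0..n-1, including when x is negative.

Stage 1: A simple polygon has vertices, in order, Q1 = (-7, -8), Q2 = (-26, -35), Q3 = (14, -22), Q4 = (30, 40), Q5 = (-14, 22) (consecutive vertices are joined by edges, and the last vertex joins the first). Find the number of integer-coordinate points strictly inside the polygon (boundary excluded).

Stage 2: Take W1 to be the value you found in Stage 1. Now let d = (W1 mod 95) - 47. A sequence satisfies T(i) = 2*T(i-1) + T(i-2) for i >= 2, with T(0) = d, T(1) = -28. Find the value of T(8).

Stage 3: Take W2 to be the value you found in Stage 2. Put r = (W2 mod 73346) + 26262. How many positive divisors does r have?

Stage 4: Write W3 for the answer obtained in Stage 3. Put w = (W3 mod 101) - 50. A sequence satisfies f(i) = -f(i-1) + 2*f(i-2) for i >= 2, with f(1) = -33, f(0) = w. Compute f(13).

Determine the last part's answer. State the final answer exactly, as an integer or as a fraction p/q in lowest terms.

24537

Stage 1: cross terms: (-7*-35 - -26*-8)=37, (-26*-22 - 14*-35)=1062, (14*40 - 30*-22)=1220, (30*22 - -14*40)=1220, (-14*-8 - -7*22)=266; twice the area = |3805| = 3805; area = 3805/2; boundary points = 1 + 1 + 2 + 2 + 1 = 7; strictly interior points = area - boundary/2 + 1 = 1900; answer 1900
Stage 2: W1 = 1900; d = -47; T(2) = 2*(-28) + 1*(-47) = -103; iterating: T(2)=-103, T(3)=-234, T(4)=-571, T(5)=-1376, T(6)=-3323, T(7)=-8022, T(8)=-19367; answer -19367
Stage 3: W2 = -19367; r = 80241; 80241 = 3 * 7 * 3821; number of divisors = (1+1) * (1+1) * (1+1) = 8; answer 8
Stage 4: W3 = 8; w = -42; f(2) = -1*(-33) + 2*(-42) = -51; iterating: f(2)=-51, f(3)=-15, f(4)=-87, f(5)=57, f(6)=-231, f(7)=345, f(8)=-807, f(9)=1497, f(10)=-3111, f(11)=6105, f(12)=-12327, f(13)=24537; answer 24537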